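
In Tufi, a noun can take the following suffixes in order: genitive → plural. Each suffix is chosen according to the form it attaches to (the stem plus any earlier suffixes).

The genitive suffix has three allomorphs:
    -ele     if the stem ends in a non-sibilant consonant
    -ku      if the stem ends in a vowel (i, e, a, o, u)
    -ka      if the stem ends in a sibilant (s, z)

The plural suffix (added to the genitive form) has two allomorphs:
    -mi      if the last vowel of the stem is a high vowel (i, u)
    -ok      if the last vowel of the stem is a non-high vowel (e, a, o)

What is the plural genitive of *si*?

The final sound of *si* is /i/, which is a vowel, so the genitive suffix is -ku, giving *siku*.
Since the last vowel of the genitive form *siku* is /u/ (a high vowel), it takes -mi, giving *sikumi*.

sikumi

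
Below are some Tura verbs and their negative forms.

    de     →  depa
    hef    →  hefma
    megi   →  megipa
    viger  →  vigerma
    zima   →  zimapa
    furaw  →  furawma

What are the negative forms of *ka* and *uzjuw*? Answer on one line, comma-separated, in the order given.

The pattern is consonant vs. vowel: -ma when the stem ends in a consonant (*hef*, *viger*, *furaw*); -pa when the stem ends in a vowel (*de*, *megi*, *zima*).
*ka* — final sound /a/ (a vowel) → -pa → *kapa*.
Since the final sound of *uzjuw* is /w/ (a consonant), it takes -ma, giving *uzjuwma*.

kapa, uzjuwma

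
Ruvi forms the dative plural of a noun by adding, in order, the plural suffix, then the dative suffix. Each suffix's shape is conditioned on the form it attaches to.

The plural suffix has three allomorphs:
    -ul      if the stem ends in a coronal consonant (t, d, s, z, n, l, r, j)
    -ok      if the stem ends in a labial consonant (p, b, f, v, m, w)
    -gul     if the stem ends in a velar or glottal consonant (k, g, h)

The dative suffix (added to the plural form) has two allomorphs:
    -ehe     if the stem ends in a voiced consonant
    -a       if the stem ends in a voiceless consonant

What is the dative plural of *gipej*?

*gipej* — final consonant /j/ (coronal) → -ul → *gipejul*.
The plural form *gipejul* — final consonant /l/ (voiced) → -ehe → *gipejulehe*.

gipejulehe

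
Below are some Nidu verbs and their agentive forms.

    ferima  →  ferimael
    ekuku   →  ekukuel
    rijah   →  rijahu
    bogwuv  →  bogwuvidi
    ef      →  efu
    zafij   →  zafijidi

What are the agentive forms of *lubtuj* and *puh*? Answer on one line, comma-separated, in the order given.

lubtujidi, puhu

The alternation tracks the final sound of the stem — -u when the stem ends in a voiceless consonant (*rijah*, *ef*); -idi when the stem ends in a voiced consonant (*bogwuv*, *zafij*); -el when the stem ends in a vowel (*ferima*, *ekuku*).
The final sound of *lubtuj* is /j/, which is a voiced consonant, so the suffix is -idi, giving *lubtujidi*.
Since the final sound of *puh* is /h/ (a voiceless consonant), it takes -u, giving *puhu*.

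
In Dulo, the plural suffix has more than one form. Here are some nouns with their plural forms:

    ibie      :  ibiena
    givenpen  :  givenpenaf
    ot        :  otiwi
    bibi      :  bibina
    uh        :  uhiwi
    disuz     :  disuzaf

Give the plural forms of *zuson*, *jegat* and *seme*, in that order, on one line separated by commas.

zusonaf, jegatiwi, semena

The suffix is conditioned by the final sound: -iwi when the stem ends in a voiceless consonant (*ot*, *uh*); -af when the stem ends in a voiced consonant (*givenpen*, *disuz*); -na when the stem ends in a vowel (*ibie*, *bibi*).
*zuson* — final sound /n/ (a voiced consonant) → -af → *zusonaf*.
Since the final sound of *jegat* is /t/ (a voiceless consonant), it takes -iwi, giving *jegatiwi*.
The final sound of *seme* is /e/, which is a vowel, so the suffix is -na, giving *semena*.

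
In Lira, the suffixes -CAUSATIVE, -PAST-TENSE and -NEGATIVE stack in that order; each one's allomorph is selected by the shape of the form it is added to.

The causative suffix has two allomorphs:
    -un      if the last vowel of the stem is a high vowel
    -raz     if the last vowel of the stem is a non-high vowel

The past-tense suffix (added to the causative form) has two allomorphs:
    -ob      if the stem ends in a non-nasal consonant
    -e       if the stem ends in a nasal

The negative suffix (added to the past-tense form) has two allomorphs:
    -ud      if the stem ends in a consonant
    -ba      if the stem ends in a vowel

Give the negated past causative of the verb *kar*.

karrazobud

*kar* — last vowel /a/ (a non-high vowel) → -raz → *karraz*.
The final consonant of the causative form *karraz* is /z/, which is non-nasal, so the past-tense suffix is -ob, giving *karrazob*.
The past-tense form *karrazob*: final sound = /b/, a consonant → -ud → *karrazobud*.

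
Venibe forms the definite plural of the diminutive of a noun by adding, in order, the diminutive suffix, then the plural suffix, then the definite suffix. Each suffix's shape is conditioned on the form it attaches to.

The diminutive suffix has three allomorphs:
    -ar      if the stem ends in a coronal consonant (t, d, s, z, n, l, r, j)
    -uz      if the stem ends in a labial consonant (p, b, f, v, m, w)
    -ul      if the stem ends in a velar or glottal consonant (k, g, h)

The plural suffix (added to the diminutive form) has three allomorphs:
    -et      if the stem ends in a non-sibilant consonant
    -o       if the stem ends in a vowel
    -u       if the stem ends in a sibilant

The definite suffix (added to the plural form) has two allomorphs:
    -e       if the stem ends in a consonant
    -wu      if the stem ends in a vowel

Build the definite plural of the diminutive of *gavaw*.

*gavaw*: final consonant = /w/, labial → -uz → *gavawuz*.
The diminutive form *gavawuz*: final sound = /z/, a sibilant → -u → *gavawuzu*.
The final sound of the plural form *gavawuzu* is /u/, which is a vowel, so the definite suffix is -wu, giving *gavawuzuwu*.

gavawuzuwu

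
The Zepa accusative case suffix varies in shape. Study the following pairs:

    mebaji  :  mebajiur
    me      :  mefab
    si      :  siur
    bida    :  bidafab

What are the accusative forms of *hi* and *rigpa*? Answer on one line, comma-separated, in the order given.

hiur, rigpafab

The pattern is height harmony: -ur when the last vowel of the stem is a high vowel (*mebaji*, *si*); -fab when the last vowel of the stem is a non-high vowel (*me*, *bida*).
*hi*: last vowel = /i/, a high vowel → -ur → *hiur*.
Since the last vowel of *rigpa* is /a/ (a non-high vowel), it takes -fab, giving *rigpafab*.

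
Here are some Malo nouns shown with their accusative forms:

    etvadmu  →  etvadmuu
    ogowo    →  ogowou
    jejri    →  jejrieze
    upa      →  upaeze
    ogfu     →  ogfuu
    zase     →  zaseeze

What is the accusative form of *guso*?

Looking at the last vowel of each stem: -u when the last vowel of the stem is a rounded vowel (*etvadmu*, *ogowo*, *ogfu*); -eze when the last vowel of the stem is an unrounded vowel (*jejri*, *upa*, *zase*).
Since the last vowel of *guso* is /o/ (a rounded vowel), it takes -u, giving *gusou*.

gusou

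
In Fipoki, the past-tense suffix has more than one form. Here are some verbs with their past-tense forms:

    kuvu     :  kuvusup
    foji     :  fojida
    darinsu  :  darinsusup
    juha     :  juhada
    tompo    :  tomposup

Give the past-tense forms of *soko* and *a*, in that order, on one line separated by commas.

sokosup, ada

The suffix is conditioned by the last vowel: -sup when the last vowel of the stem is a rounded vowel (*kuvu*, *darinsu*, *tompo*); -da when the last vowel of the stem is an unrounded vowel (*foji*, *juha*).
The last vowel of *soko* is /o/, which is a rounded vowel, so the suffix is -sup, giving *sokosup*.
Since the last vowel of *a* is /a/ (an unrounded vowel), it takes -da, giving *ada*.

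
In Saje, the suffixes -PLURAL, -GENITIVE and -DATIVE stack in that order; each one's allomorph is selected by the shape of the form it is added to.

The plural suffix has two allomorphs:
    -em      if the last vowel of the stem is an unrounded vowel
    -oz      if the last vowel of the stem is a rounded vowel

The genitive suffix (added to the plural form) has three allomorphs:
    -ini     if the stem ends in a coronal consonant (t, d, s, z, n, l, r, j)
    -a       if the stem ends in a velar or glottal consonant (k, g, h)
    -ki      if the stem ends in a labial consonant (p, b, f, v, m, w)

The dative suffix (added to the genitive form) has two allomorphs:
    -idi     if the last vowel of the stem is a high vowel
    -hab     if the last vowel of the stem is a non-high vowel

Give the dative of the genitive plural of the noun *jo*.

jooziniidi

The last vowel of *jo* is /o/, which is a rounded vowel, so the plural suffix is -oz, giving *jooz*.
The plural form *jooz* — final consonant /z/ (coronal) → -ini → *joozini*.
The genitive form *joozini* — last vowel /i/ (a high vowel) → -idi → *jooziniidi*.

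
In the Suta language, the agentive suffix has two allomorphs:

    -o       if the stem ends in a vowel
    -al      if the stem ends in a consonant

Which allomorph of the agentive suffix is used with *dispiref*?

-al

*dispiref* — final sound /f/ (a consonant) → -al.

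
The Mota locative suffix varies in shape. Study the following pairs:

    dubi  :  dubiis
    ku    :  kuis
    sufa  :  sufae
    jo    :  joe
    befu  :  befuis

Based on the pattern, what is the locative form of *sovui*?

The pattern is height harmony: -is when the last vowel of the stem is a high vowel (*dubi*, *ku*, *befu*); -e when the last vowel of the stem is a non-high vowel (*sufa*, *jo*).
Since the last vowel of *sovui* is /i/ (a high vowel), it takes -is, giving *sovuiis*.

sovuiis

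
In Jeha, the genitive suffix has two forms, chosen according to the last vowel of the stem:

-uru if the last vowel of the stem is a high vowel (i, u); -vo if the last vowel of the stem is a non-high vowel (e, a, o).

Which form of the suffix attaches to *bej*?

-vo

*bej*: last vowel = /e/, a non-high vowel → -vo.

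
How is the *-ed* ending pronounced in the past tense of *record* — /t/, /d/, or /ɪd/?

/ɪd/

The stem *record* ends in /t/ or /d/.
The -ed suffix is realized as /ɪd/ after /t, d/; as /t/ after other voiceless consonants; and as /d/ after other voiced sounds.
So -ed on *record* is pronounced /ɪd/.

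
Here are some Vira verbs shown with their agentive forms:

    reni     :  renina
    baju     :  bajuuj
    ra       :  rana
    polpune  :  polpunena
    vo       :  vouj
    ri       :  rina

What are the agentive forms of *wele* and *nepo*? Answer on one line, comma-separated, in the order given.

welena, nepouj

The pattern is rounding harmony: -uj when the last vowel of the stem is a rounded vowel (*baju*, *vo*); -na when the last vowel of the stem is an unrounded vowel (*reni*, *ra*, *polpune*, *ri*).
The last vowel of *wele* is /e/, which is an unrounded vowel, so the suffix is -na, giving *welena*.
*nepo* — last vowel /o/ (a rounded vowel) → -uj → *nepouj*.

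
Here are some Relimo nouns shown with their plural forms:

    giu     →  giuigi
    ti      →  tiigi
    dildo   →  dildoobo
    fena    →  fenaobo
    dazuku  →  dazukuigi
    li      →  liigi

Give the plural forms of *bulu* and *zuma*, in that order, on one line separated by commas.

buluigi, zumaobo

The pattern is height harmony: -igi when the last vowel of the stem is a high vowel (*giu*, *ti*, *dazuku*, *li*); -obo when the last vowel of the stem is a non-high vowel (*dildo*, *fena*).
*bulu*: last vowel = /u/, a high vowel → -igi → *buluigi*.
Since the last vowel of *zuma* is /a/ (a non-high vowel), it takes -obo, giving *zumaobo*.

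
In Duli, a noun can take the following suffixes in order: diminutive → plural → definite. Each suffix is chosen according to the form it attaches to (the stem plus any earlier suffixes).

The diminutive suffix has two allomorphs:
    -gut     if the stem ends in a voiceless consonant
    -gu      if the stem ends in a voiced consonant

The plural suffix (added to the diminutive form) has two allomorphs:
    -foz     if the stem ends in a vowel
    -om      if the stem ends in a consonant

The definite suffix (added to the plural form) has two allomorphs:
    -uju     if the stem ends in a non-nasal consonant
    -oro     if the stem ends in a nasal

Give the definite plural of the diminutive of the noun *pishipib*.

pishipibgufozuju

*pishipib* — final consonant /b/ (voiced) → -gu → *pishipibgu*.
The diminutive form *pishipibgu* — final sound /u/ (a vowel) → -foz → *pishipibgufoz*.
The final consonant of the plural form *pishipibgufoz* is /z/, which is non-nasal, so the definite suffix is -uju, giving *pishipibgufozuju*.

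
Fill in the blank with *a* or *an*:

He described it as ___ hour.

an

The indefinite article is chosen by the initial *sound* of the following word, not its spelling.
*hour* begins with the sound /aʊ/ (silent h) — a vowel sound.
So the article is *an*: He described it as an hour.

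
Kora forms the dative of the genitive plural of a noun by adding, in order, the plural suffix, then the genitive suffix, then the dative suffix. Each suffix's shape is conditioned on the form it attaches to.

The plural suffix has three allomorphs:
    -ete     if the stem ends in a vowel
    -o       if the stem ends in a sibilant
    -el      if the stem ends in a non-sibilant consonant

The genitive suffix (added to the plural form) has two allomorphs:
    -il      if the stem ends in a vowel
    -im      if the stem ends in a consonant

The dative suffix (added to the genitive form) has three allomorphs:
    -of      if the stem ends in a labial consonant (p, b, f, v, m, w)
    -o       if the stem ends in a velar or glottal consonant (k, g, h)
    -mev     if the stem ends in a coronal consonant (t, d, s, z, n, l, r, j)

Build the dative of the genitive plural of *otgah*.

Since the final sound of *otgah* is /h/ (a non-sibilant consonant), it takes -el, giving *otgahel*.
The final sound of the plural form *otgahel* is /l/, which is a consonant, so the genitive suffix is -im, giving *otgahelim*.
Since the final consonant of the genitive form *otgahelim* is /m/ (labial), it takes -of, giving *otgahelimof*.

otgahelimof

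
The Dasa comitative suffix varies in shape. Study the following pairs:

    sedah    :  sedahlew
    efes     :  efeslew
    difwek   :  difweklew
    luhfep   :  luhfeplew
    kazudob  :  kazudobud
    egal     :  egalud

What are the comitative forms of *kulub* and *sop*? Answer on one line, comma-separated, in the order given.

kulubud, soplew

The suffix is conditioned by the final consonant: -lew when the stem ends in a voiceless consonant (*sedah*, *efes*, *difwek*, *luhfep*); -ud when the stem ends in a voiced consonant (*kazudob*, *egal*).
*kulub* — final consonant /b/ (voiced) → -ud → *kulubud*.
*sop*: final consonant = /p/, voiceless → -lew → *soplew*.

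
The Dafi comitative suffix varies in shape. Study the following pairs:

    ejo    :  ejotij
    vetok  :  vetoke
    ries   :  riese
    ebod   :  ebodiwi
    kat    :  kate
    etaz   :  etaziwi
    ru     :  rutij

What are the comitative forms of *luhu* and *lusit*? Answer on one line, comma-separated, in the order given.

luhutij, lusite

The suffix is conditioned by the final sound: -e when the stem ends in a voiceless consonant (*vetok*, *ries*, *kat*); -iwi when the stem ends in a voiced consonant (*ebod*, *etaz*); -tij when the stem ends in a vowel (*ejo*, *ru*).
*luhu*: final sound = /u/, a vowel → -tij → *luhutij*.
Since the final sound of *lusit* is /t/ (a voiceless consonant), it takes -e, giving *lusite*.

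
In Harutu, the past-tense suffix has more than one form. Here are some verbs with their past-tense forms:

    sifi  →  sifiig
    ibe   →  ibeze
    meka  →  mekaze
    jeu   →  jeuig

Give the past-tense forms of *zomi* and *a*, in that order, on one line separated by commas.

zomiig, aze

The suffix is conditioned by the last vowel: -ig when the last vowel of the stem is a high vowel (*sifi*, *jeu*); -ze when the last vowel of the stem is a non-high vowel (*ibe*, *meka*).
*zomi* — last vowel /i/ (a high vowel) → -ig → *zomiig*.
Since the last vowel of *a* is /a/ (a non-high vowel), it takes -ze, giving *aze*.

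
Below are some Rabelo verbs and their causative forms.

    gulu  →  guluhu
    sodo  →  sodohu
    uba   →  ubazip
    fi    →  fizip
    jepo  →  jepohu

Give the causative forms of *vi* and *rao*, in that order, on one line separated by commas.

vizip, raohu

The alternation tracks the last vowel of the stem — -hu when the last vowel of the stem is a rounded vowel (*gulu*, *sodo*, *jepo*); -zip when the last vowel of the stem is an unrounded vowel (*uba*, *fi*).
*vi*: last vowel = /i/, an unrounded vowel → -zip → *vizip*.
The last vowel of *rao* is /o/, which is a rounded vowel, so the suffix is -hu, giving *raohu*.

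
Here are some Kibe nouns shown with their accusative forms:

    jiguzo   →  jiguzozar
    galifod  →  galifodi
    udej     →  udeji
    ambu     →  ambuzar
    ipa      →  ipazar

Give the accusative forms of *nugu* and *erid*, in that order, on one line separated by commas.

nuguzar, eridi

Looking at the final sound of each stem: -i when the stem ends in a consonant (*galifod*, *udej*); -zar when the stem ends in a vowel (*jiguzo*, *ambu*, *ipa*).
*nugu*: final sound = /u/, a vowel → -zar → *nuguzar*.
*erid*: final sound = /d/, a consonant → -i → *eridi*.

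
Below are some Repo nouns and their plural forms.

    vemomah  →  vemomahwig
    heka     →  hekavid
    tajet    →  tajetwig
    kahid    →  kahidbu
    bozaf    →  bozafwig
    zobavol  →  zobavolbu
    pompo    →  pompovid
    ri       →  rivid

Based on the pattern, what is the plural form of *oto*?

Looking at the final sound of each stem: -wig when the stem ends in a voiceless consonant (*vemomah*, *tajet*, *bozaf*); -bu when the stem ends in a voiced consonant (*kahid*, *zobavol*); -vid when the stem ends in a vowel (*heka*, *pompo*, *ri*).
The final sound of *oto* is /o/, which is a vowel, so the suffix is -vid, giving *otovid*.

otovid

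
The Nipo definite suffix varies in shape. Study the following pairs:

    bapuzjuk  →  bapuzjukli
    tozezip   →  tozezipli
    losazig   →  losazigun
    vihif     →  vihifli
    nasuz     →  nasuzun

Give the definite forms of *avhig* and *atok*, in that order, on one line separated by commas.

avhigun, atokli

The pattern is voicing of the final consonant: -li when the stem ends in a voiceless consonant (*bapuzjuk*, *tozezip*, *vihif*); -un when the stem ends in a voiced consonant (*losazig*, *nasuz*).
Since the final consonant of *avhig* is /g/ (voiced), it takes -un, giving *avhigun*.
Since the final consonant of *atok* is /k/ (voiceless), it takes -li, giving *atokli*.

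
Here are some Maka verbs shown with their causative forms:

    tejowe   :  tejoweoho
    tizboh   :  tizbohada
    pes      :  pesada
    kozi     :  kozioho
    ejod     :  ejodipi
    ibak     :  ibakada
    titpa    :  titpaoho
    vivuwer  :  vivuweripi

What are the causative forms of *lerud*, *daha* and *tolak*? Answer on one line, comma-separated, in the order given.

lerudipi, dahaoho, tolakada

The suffix is conditioned by the final sound: -ada when the stem ends in a voiceless consonant (*tizboh*, *pes*, *ibak*); -ipi when the stem ends in a voiced consonant (*ejod*, *vivuwer*); -oho when the stem ends in a vowel (*tejowe*, *kozi*, *titpa*).
*lerud* — final sound /d/ (a voiced consonant) → -ipi → *lerudipi*.
*daha*: final sound = /a/, a vowel → -oho → *dahaoho*.
*tolak*: final sound = /k/, a voiceless consonant → -ada → *tolakada*.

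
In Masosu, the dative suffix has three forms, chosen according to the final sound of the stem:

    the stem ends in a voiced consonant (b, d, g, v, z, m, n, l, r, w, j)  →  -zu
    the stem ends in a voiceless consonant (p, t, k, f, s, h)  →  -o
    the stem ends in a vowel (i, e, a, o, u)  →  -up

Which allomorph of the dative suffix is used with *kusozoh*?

-o

*kusozoh* — final sound /h/ (a voiceless consonant) → -o.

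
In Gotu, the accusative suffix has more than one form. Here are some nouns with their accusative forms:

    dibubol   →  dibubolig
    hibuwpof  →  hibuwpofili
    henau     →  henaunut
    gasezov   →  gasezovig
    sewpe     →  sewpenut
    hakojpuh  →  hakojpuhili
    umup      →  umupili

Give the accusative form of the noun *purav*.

puravig

The suffix is conditioned by the final sound: -ili when the stem ends in a voiceless consonant (*hibuwpof*, *hakojpuh*, *umup*); -ig when the stem ends in a voiced consonant (*dibubol*, *gasezov*); -nut when the stem ends in a vowel (*henau*, *sewpe*).
Since the final sound of *purav* is /v/ (a voiced consonant), it takes -ig, giving *puravig*.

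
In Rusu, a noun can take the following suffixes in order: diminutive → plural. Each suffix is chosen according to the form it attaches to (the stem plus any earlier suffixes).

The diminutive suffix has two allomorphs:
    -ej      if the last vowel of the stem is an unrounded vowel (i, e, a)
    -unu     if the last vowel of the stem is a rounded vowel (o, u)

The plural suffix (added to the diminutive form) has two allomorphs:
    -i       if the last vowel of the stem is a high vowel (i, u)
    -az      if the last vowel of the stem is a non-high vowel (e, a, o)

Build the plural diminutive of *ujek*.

*ujek* — last vowel /e/ (an unrounded vowel) → -ej → *ujekej*.
The diminutive form *ujekej*: last vowel = /e/, a non-high vowel → -az → *ujekejaz*.

ujekejaz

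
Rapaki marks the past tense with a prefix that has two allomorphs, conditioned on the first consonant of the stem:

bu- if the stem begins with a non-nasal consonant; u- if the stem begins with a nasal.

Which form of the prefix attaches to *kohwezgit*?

bu-

Since the first consonant of *kohwezgit* is /k/ (non-nasal), it takes bu-.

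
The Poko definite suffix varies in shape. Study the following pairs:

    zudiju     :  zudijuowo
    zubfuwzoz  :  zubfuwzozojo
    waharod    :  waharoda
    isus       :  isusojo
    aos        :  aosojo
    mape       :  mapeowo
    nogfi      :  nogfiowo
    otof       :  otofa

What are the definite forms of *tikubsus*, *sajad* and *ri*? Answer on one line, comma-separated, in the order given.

The suffix is conditioned by the final sound: -ojo when the stem ends in a sibilant (*zubfuwzoz*, *isus*, *aos*); -a when the stem ends in a non-sibilant consonant (*waharod*, *otof*); -owo when the stem ends in a vowel (*zudiju*, *mape*, *nogfi*).
*tikubsus*: final sound = /s/, a sibilant → -ojo → *tikubsusojo*.
*sajad* — final sound /d/ (a non-sibilant consonant) → -a → *sajada*.
Since the final sound of *ri* is /i/ (a vowel), it takes -owo, giving *riowo*.

tikubsusojo, sajada, riowo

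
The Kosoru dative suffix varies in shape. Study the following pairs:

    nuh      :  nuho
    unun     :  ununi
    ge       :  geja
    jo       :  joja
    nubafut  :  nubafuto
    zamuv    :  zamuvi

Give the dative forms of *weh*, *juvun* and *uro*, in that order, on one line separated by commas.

weho, juvuni, uroja

The pattern is voicing of the final sound: -o when the stem ends in a voiceless consonant (*nuh*, *nubafut*); -i when the stem ends in a voiced consonant (*unun*, *zamuv*); -ja when the stem ends in a vowel (*ge*, *jo*).
*weh* — final sound /h/ (a voiceless consonant) → -o → *weho*.
Since the final sound of *juvun* is /n/ (a voiced consonant), it takes -i, giving *juvuni*.
The final sound of *uro* is /o/, which is a vowel, so the suffix is -ja, giving *uroja*.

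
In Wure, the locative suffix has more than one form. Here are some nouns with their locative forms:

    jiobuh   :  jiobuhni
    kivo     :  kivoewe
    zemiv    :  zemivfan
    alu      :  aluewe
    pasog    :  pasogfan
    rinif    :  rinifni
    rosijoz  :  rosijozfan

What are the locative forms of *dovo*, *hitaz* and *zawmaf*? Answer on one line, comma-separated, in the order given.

dovoewe, hitazfan, zawmafni

The pattern is voicing of the final sound: -ni when the stem ends in a voiceless consonant (*jiobuh*, *rinif*); -fan when the stem ends in a voiced consonant (*zemiv*, *pasog*, *rosijoz*); -ewe when the stem ends in a vowel (*kivo*, *alu*).
*dovo* — final sound /o/ (a vowel) → -ewe → *dovoewe*.
Since the final sound of *hitaz* is /z/ (a voiced consonant), it takes -fan, giving *hitazfan*.
The final sound of *zawmaf* is /f/, which is a voiceless consonant, so the suffix is -ni, giving *zawmafni*.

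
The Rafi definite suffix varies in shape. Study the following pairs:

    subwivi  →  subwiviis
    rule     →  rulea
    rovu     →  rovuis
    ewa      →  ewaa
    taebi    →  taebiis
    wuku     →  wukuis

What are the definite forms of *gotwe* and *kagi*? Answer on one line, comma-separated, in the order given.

gotwea, kagiis

The suffix is conditioned by the last vowel: -is when the last vowel of the stem is a high vowel (*subwivi*, *rovu*, *taebi*, *wuku*); -a when the last vowel of the stem is a non-high vowel (*rule*, *ewa*).
The last vowel of *gotwe* is /e/, which is a non-high vowel, so the suffix is -a, giving *gotwea*.
Since the last vowel of *kagi* is /i/ (a high vowel), it takes -is, giving *kagiis*.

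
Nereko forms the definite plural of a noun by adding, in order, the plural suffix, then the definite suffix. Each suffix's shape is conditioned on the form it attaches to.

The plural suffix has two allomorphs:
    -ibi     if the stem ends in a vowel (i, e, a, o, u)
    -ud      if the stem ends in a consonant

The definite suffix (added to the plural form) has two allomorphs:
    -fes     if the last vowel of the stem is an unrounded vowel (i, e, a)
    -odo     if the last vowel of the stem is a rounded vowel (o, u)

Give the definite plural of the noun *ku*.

kuibifes

The final sound of *ku* is /u/, which is a vowel, so the plural suffix is -ibi, giving *kuibi*.
The plural form *kuibi*: last vowel = /i/, an unrounded vowel → -fes → *kuibifes*.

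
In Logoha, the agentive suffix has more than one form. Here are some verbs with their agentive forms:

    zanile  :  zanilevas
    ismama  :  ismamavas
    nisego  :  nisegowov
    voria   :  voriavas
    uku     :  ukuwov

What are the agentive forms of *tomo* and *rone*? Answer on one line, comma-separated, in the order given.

The alternation tracks the last vowel of the stem — -wov when the last vowel of the stem is a rounded vowel (*nisego*, *uku*); -vas when the last vowel of the stem is an unrounded vowel (*zanile*, *ismama*, *voria*).
*tomo*: last vowel = /o/, a rounded vowel → -wov → *tomowov*.
The last vowel of *rone* is /e/, which is an unrounded vowel, so the suffix is -vas, giving *ronevas*.

tomowov, ronevas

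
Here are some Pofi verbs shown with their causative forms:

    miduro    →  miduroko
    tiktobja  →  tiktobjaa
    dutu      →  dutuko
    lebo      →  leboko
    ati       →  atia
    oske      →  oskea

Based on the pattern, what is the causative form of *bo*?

boko

Looking at the last vowel of each stem: -ko when the last vowel of the stem is a rounded vowel (*miduro*, *dutu*, *lebo*); -a when the last vowel of the stem is an unrounded vowel (*tiktobja*, *ati*, *oske*).
*bo*: last vowel = /o/, a rounded vowel → -ko → *boko*.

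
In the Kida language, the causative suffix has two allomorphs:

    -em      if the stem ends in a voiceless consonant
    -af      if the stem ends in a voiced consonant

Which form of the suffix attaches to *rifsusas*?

-em

*rifsusas*: final consonant = /s/, voiceless → -em.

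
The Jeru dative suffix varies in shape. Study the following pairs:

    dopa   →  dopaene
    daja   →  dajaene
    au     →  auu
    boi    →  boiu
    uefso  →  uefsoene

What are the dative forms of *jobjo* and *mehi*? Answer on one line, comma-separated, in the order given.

jobjoene, mehiu

The pattern is height harmony: -u when the last vowel of the stem is a high vowel (*au*, *boi*); -ene when the last vowel of the stem is a non-high vowel (*dopa*, *daja*, *uefso*).
*jobjo*: last vowel = /o/, a non-high vowel → -ene → *jobjoene*.
The last vowel of *mehi* is /i/, which is a high vowel, so the suffix is -u, giving *mehiu*.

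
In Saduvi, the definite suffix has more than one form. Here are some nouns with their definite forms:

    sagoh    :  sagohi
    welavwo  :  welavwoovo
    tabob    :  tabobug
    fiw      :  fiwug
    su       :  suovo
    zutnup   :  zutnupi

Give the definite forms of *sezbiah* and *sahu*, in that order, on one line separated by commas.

sezbiahi, sahuovo

The suffix is conditioned by the final sound: -i when the stem ends in a voiceless consonant (*sagoh*, *zutnup*); -ug when the stem ends in a voiced consonant (*tabob*, *fiw*); -ovo when the stem ends in a vowel (*welavwo*, *su*).
Since the final sound of *sezbiah* is /h/ (a voiceless consonant), it takes -i, giving *sezbiahi*.
*sahu*: final sound = /u/, a vowel → -ovo → *sahuovo*.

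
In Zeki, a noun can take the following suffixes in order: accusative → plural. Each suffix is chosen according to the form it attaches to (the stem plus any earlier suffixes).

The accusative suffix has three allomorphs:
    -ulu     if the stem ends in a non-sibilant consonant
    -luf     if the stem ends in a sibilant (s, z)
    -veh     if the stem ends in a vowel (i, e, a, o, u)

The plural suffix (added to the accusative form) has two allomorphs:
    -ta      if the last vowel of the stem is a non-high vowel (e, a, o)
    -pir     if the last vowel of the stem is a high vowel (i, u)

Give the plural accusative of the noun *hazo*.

hazovehta

*hazo* — final sound /o/ (a vowel) → -veh → *hazoveh*.
The accusative form *hazoveh* — last vowel /e/ (a non-high vowel) → -ta → *hazovehta*.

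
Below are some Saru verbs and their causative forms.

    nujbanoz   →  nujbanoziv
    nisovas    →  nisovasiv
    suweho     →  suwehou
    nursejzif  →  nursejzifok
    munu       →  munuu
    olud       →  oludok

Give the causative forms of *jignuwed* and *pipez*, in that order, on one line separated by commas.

jignuwedok, pipeziv

The pattern is sibilance of the final sound: -iv when the stem ends in a sibilant (*nujbanoz*, *nisovas*); -ok when the stem ends in a non-sibilant consonant (*nursejzif*, *olud*); -u when the stem ends in a vowel (*suweho*, *munu*).
*jignuwed*: final sound = /d/, a non-sibilant consonant → -ok → *jignuwedok*.
*pipez* — final sound /z/ (a sibilant) → -iv → *pipeziv*.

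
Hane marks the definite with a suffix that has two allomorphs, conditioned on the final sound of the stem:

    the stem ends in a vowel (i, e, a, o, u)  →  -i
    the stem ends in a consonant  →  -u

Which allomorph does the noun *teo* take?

-i

*teo* — final sound /o/ (a vowel) → -i.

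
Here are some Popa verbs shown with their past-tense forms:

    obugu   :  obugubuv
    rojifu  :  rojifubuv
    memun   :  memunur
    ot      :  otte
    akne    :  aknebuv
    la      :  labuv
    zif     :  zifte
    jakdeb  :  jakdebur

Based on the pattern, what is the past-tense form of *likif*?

likifte

The alternation tracks the final sound of the stem — -te when the stem ends in a voiceless consonant (*ot*, *zif*); -ur when the stem ends in a voiced consonant (*memun*, *jakdeb*); -buv when the stem ends in a vowel (*obugu*, *rojifu*, *akne*, *la*).
Since the final sound of *likif* is /f/ (a voiceless consonant), it takes -te, giving *likifte*.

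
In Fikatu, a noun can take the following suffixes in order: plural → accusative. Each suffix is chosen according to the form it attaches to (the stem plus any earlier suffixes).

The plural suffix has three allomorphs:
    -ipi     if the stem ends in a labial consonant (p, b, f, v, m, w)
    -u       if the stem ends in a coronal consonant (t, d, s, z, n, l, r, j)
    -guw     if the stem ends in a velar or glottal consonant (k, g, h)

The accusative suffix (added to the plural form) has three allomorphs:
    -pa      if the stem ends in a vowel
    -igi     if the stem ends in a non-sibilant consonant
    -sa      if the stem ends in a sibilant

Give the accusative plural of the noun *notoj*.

notojupa

Since the final consonant of *notoj* is /j/ (coronal), it takes -u, giving *notoju*.
The plural form *notoju*: final sound = /u/, a vowel → -pa → *notojupa*.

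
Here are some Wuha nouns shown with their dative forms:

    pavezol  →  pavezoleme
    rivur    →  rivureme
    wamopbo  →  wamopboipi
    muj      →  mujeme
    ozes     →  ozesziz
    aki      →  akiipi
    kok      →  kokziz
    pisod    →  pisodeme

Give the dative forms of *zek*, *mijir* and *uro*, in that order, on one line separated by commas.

The pattern is voicing of the final sound: -ziz when the stem ends in a voiceless consonant (*ozes*, *kok*); -eme when the stem ends in a voiced consonant (*pavezol*, *rivur*, *muj*, *pisod*); -ipi when the stem ends in a vowel (*wamopbo*, *aki*).
*zek* — final sound /k/ (a voiceless consonant) → -ziz → *zekziz*.
The final sound of *mijir* is /r/, which is a voiced consonant, so the suffix is -eme, giving *mijireme*.
Since the final sound of *uro* is /o/ (a vowel), it takes -ipi, giving *uroipi*.

zekziz, mijireme, uroipi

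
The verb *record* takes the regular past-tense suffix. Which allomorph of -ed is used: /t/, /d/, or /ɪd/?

The stem *record* ends in /t/ or /d/.
The -ed suffix is realized as /ɪd/ after /t, d/; as /t/ after other voiceless consonants; and as /d/ after other voiced sounds.
So -ed on *record* is pronounced /ɪd/.

/ɪd/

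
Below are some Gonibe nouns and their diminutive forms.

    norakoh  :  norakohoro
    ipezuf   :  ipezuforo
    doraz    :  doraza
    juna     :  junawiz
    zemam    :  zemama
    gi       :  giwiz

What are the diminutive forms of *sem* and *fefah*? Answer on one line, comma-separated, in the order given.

The alternation tracks the final sound of the stem — -oro when the stem ends in a voiceless consonant (*norakoh*, *ipezuf*); -a when the stem ends in a voiced consonant (*doraz*, *zemam*); -wiz when the stem ends in a vowel (*juna*, *gi*).
The final sound of *sem* is /m/, which is a voiced consonant, so the suffix is -a, giving *sema*.
Since the final sound of *fefah* is /h/ (a voiceless consonant), it takes -oro, giving *fefahoro*.

sema, fefahoro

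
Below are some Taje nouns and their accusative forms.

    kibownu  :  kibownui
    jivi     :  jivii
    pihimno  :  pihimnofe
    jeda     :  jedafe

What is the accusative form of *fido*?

The pattern is height harmony: -i when the last vowel of the stem is a high vowel (*kibownu*, *jivi*); -fe when the last vowel of the stem is a non-high vowel (*pihimno*, *jeda*).
*fido*: last vowel = /o/, a non-high vowel → -fe → *fidofe*.

fidofe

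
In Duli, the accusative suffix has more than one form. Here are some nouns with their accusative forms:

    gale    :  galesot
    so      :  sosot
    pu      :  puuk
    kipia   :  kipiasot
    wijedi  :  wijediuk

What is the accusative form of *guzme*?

The pattern is height harmony: -uk when the last vowel of the stem is a high vowel (*pu*, *wijedi*); -sot when the last vowel of the stem is a non-high vowel (*gale*, *so*, *kipia*).
The last vowel of *guzme* is /e/, which is a non-high vowel, so the suffix is -sot, giving *guzmesot*.

guzmesot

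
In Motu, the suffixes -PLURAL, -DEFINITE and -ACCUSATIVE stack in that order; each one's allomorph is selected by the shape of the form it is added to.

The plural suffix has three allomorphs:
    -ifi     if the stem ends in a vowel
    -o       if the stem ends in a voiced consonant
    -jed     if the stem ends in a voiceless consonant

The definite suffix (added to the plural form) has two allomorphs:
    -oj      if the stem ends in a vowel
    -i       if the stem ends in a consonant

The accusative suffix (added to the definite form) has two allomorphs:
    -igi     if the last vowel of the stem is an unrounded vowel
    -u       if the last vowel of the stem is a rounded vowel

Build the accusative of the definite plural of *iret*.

iretjediigi

*iret*: final sound = /t/, a voiceless consonant → -jed → *iretjed*.
Since the final sound of the plural form *iretjed* is /d/ (a consonant), it takes -i, giving *iretjedi*.
The definite form *iretjedi*: last vowel = /i/, an unrounded vowel → -igi → *iretjediigi*.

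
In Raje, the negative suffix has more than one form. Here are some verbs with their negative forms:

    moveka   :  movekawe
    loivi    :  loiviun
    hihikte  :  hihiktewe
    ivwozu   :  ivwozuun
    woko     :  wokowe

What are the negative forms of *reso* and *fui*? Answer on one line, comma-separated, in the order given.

resowe, fuiun

The suffix is conditioned by the last vowel: -un when the last vowel of the stem is a high vowel (*loivi*, *ivwozu*); -we when the last vowel of the stem is a non-high vowel (*moveka*, *hihikte*, *woko*).
*reso* — last vowel /o/ (a non-high vowel) → -we → *resowe*.
*fui* — last vowel /i/ (a high vowel) → -un → *fuiun*.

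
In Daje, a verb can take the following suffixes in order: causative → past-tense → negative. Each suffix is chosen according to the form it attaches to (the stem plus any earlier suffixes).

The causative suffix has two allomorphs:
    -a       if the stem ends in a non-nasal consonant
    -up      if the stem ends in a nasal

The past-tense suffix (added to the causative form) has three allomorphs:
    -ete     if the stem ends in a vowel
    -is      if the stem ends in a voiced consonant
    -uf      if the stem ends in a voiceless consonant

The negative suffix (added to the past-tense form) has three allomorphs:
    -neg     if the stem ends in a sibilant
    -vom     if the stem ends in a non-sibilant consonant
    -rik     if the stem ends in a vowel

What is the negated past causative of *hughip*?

Since the final consonant of *hughip* is /p/ (non-nasal), it takes -a, giving *hughipa*.
Since the final sound of the causative form *hughipa* is /a/ (a vowel), it takes -ete, giving *hughipaete*.
The final sound of the past-tense form *hughipaete* is /e/, which is a vowel, so the negative suffix is -rik, giving *hughipaeterik*.

hughipaeterik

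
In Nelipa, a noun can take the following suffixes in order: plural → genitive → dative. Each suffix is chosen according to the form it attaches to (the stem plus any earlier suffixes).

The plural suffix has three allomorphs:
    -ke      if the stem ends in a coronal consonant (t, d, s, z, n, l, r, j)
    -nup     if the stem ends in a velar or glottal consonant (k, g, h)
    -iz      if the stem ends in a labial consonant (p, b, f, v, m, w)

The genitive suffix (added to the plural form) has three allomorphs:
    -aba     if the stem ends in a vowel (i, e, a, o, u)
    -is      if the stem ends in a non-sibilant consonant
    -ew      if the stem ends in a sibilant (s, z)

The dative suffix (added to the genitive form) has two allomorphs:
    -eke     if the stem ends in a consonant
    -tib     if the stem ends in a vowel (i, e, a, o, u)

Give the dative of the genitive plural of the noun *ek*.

eknupiseke

The final consonant of *ek* is /k/, which is velar/glottal, so the plural suffix is -nup, giving *eknup*.
The final sound of the plural form *eknup* is /p/, which is a non-sibilant consonant, so the genitive suffix is -is, giving *eknupis*.
The final sound of the genitive form *eknupis* is /s/, which is a consonant, so the dative suffix is -eke, giving *eknupiseke*.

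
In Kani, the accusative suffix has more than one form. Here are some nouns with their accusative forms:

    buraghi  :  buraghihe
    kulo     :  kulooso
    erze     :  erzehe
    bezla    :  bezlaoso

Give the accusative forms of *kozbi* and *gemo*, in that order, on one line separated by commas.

The suffix is conditioned by the last vowel: -he when the last vowel of the stem is a front vowel (*buraghi*, *erze*); -oso when the last vowel of the stem is a back vowel (*kulo*, *bezla*).
*kozbi* — last vowel /i/ (a front vowel) → -he → *kozbihe*.
*gemo*: last vowel = /o/, a back vowel → -oso → *gemooso*.

kozbihe, gemooso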